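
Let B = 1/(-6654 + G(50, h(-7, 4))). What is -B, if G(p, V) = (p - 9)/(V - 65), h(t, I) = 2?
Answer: 63/419243 ≈ 0.00015027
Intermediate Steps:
G(p, V) = (-9 + p)/(-65 + V)
B = -63/419243 (B = 1/(-6654 + (-9 + 50)/(-65 + 2)) = 1/(-6654 + 41/(-63)) = 1/(-6654 - 1/63*41) = 1/(-6654 - 41/63) = 1/(-419243/63) = -63/419243 ≈ -0.00015027)
-B = -1*(-63/419243) = 63/419243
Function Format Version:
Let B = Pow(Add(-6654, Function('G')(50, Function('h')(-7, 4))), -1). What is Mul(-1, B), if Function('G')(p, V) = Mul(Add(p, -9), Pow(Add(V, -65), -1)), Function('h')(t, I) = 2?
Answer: Rational(63, 419243) ≈ 0.00015027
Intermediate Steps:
Function('G')(p, V) = Mul(Pow(Add(-65, V), -1), Add(-9, p)) (Function('G')(p, V) = Mul(Add(-9, p), Pow(Add(-65, V), -1)) = Mul(Pow(Add(-65, V), -1), Add(-9, p)))
B = Rational(-63, 419243) (B = Pow(Add(-6654, Mul(Pow(Add(-65, 2), -1), Add(-9, 50))), -1) = Pow(Add(-6654, Mul(Pow(-63, -1), 41)), -1) = Pow(Add(-6654, Mul(Rational(-1, 63), 41)), -1) = Pow(Add(-6654, Rational(-41, 63)), -1) = Pow(Rational(-419243, 63), -1) = Rational(-63, 419243) ≈ -0.00015027)
Mul(-1, B) = Mul(-1, Rational(-63, 419243)) = Rational(63, 419243)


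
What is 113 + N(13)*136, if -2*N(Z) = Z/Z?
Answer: 45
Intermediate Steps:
N(Z) = -½ (N(Z) = -Z/(2*Z) = -½*1 = -½)
113 + N(13)*136 = 113 - ½*136 = 113 - 68 = 45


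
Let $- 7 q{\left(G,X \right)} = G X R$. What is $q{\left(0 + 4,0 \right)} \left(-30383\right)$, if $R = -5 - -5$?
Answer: $0$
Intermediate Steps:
$R = 0$ ($R = -5 + 5 = 0$)
$q{\left(G,X \right)} = 0$ ($q{\left(G,X \right)} = - \frac{G X 0}{7} = \left(- \frac{1}{7}\right) 0 = 0$)
$q{\left(0 + 4,0 \right)} \left(-30383\right) = 0 \left(-30383\right) = 0$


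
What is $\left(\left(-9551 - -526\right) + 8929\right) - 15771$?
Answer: $-15867$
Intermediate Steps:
$\left(\left(-9551 - -526\right) + 8929\right) - 15771 = \left(\left(-9551 + 526\right) + 8929\right) - 15771 = \left(-9025 + 8929\right) - 15771 = -96 - 15771 = -15867$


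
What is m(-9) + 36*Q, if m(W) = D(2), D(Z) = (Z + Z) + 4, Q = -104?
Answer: -3736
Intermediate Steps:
D(Z) = 4 + 2*Z (D(Z) = 2*Z + 4 = 4 + 2*Z)
m(W) = 8 (m(W) = 4 + 2*2 = 4 + 4 = 8)
m(-9) + 36*Q = 8 + 36*(-104) = 8 - 3744 = -3736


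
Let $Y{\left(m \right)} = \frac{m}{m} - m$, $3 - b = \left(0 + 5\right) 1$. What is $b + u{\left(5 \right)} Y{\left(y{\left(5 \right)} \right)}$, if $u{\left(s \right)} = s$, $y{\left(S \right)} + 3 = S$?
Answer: $-7$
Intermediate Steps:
$y{\left(S \right)} = -3 + S$
$b = -2$ ($b = 3 - \left(0 + 5\right) 1 = 3 - 5 \cdot 1 = 3 - 5 = -2$)
$Y{\left(m \right)} = 1 - m$
$b + u{\left(5 \right)} Y{\left(y{\left(5 \right)} \right)} = -2 + 5 \left(1 - \left(-3 + 5\right)\right) = -2 + 5 \left(1 - 2\right) = -2 + 5 \left(-1\right) = -2 - 5 = -7$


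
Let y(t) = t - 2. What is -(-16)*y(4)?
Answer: 32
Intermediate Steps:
y(t) = -2 + t
-(-16)*y(4) = -(-16)*(-2 + 4) = -(-16)*2 = -1*(-32) = 32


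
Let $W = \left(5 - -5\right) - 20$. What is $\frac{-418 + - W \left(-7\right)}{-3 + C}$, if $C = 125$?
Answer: $-4$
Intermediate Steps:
$W = -10$ ($W = \left(5 + 5\right) - 20 = 10 - 20 = -10$)
$\frac{-418 + - W \left(-7\right)}{-3 + C} = \frac{-418 + \left(-1\right) \left(-10\right) \left(-7\right)}{-3 + 125} = \frac{-418 + 10 \left(-7\right)}{122} = \left(-418 - 70\right) \frac{1}{122} = \left(-488\right) \frac{1}{122} = -4$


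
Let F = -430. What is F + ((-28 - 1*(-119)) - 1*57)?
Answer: -396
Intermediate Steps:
F + ((-28 - 1*(-119)) - 1*57) = -430 + ((-28 - 1*(-119)) - 1*57) = -430 + ((-28 + 119) - 57) = -430 + (91 - 57) = -430 + 34 = -396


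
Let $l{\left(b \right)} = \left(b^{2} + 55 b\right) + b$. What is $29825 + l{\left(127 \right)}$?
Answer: $53066$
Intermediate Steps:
$l{\left(b \right)} = b^{2} + 56 b$
$29825 + l{\left(127 \right)} = 29825 + 127 \left(56 + 127\right) = 29825 + 127 \cdot 183 = 29825 + 23241 = 53066$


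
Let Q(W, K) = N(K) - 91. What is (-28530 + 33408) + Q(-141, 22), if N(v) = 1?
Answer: 4788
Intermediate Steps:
Q(W, K) = -90 (Q(W, K) = 1 - 91 = -90)
(-28530 + 33408) + Q(-141, 22) = (-28530 + 33408) - 90 = 4878 - 90 = 4788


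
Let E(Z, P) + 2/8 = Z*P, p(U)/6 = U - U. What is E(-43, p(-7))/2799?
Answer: -1/11196 ≈ -8.9318e-5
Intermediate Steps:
p(U) = 0 (p(U) = 6*(U - U) = 6*0 = 0)
E(Z, P) = -¼ + P*Z (E(Z, P) = -¼ + Z*P = -¼ + P*Z)
E(-43, p(-7))/2799 = (-¼ + 0*(-43))/2799 = (-¼ + 0)*(1/2799) = -¼*1/2799 = -1/11196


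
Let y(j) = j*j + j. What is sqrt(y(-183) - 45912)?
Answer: I*sqrt(12606) ≈ 112.28*I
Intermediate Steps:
y(j) = j + j**2 (y(j) = j**2 + j = j + j**2)
sqrt(y(-183) - 45912) = sqrt(-183*(1 - 183) - 45912) = sqrt(-183*(-182) - 45912) = sqrt(33306 - 45912) = sqrt(-12606) = I*sqrt(12606)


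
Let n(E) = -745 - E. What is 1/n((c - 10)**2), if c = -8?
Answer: -1/1069 ≈ -0.00093545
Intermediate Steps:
1/n((c - 10)**2) = 1/(-745 - (-8 - 10)**2) = 1/(-745 - 1*(-18)**2) = 1/(-745 - 1*324) = 1/(-745 - 324) = 1/(-1069) = -1/1069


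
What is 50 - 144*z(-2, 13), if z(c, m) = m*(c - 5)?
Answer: 13154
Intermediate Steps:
z(c, m) = m*(-5 + c)
50 - 144*z(-2, 13) = 50 - 1872*(-5 - 2) = 50 - 1872*(-7) = 50 - 144*(-91) = 50 + 13104 = 13154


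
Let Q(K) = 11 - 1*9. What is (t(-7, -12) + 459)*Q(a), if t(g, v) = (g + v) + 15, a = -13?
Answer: 910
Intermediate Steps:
Q(K) = 2 (Q(K) = 11 - 9 = 2)
t(g, v) = 15 + g + v
(t(-7, -12) + 459)*Q(a) = ((15 - 7 - 12) + 459)*2 = (-4 + 459)*2 = 455*2 = 910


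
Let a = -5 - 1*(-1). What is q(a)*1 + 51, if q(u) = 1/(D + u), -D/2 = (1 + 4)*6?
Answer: 3263/64 ≈ 50.984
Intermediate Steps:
a = -4 (a = -5 + 1 = -4)
D = -60 (D = -2*(1 + 4)*6 = -10*6 = -2*30 = -60)
q(u) = 1/(-60 + u)
q(a)*1 + 51 = 1/(-60 - 4) + 51 = 1/(-64) + 51 = -1/64*1 + 51 = -1/64 + 51 = 3263/64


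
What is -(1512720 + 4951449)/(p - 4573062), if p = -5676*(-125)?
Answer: 2154723/1287854 ≈ 1.6731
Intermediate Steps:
p = 709500
-(1512720 + 4951449)/(p - 4573062) = -(1512720 + 4951449)/(709500 - 4573062) = -6464169/(-3863562) = -6464169*(-1)/3863562 = -1*(-2154723/1287854) = 2154723/1287854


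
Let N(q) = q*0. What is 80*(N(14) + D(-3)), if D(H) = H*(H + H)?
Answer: 1440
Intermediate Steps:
N(q) = 0
D(H) = 2*H**2 (D(H) = H*(2*H) = 2*H**2)
80*(N(14) + D(-3)) = 80*(0 + 2*(-3)**2) = 80*(0 + 2*9) = 80*(0 + 18) = 80*18 = 1440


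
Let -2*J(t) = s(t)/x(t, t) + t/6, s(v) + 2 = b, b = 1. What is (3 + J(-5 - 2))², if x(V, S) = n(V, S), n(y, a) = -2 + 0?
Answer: 100/9 ≈ 11.111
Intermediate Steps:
n(y, a) = -2
s(v) = -1 (s(v) = -2 + 1 = -1)
x(V, S) = -2
J(t) = -¼ - t/12 (J(t) = -(-1/(-2) + t/6)/2 = -(-1*(-½) + t*(⅙))/2 = -(½ + t/6)/2 = -¼ - t/12)
(3 + J(-5 - 2))² = (3 + (-¼ - (-5 - 2)/12))² = (3 + (-¼ - 1/12*(-7)))² = (3 + (-¼ + 7/12))² = (3 + ⅓)² = (10/3)² = 100/9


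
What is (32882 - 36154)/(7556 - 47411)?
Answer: 3272/39855 ≈ 0.082098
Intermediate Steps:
(32882 - 36154)/(7556 - 47411) = -3272/(-39855) = -3272*(-1/39855) = 3272/39855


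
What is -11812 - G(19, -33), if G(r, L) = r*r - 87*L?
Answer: -15044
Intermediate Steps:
G(r, L) = r² - 87*L
-11812 - G(19, -33) = -11812 - (19² - 87*(-33)) = -11812 - (361 + 2871) = -11812 - 1*3232 = -11812 - 3232 = -15044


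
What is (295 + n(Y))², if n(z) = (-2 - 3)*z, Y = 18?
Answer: 42025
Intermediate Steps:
n(z) = -5*z
(295 + n(Y))² = (295 - 5*18)² = (295 - 90)² = 205² = 42025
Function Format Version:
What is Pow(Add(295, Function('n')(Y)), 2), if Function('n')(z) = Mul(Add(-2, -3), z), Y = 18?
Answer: 42025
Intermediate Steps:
Function('n')(z) = Mul(-5, z)
Pow(Add(295, Function('n')(Y)), 2) = Pow(Add(295, Mul(-5, 18)), 2) = Pow(Add(295, -90), 2) = Pow(205, 2) = 42025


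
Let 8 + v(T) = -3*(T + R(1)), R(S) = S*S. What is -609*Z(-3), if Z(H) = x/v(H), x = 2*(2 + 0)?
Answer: 1218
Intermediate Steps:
R(S) = S**2
x = 4 (x = 2*2 = 4)
v(T) = -11 - 3*T (v(T) = -8 - 3*(T + 1**2) = -8 - 3*(T + 1) = -8 - 3*(1 + T) = -8 + (-3 - 3*T) = -11 - 3*T)
Z(H) = 4/(-11 - 3*H)
-609*Z(-3) = -(-2436)/(11 + 3*(-3)) = -(-2436)/(11 - 9) = -(-2436)/2 = -609*(-2) = 1218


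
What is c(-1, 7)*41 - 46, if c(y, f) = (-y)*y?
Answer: -87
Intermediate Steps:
c(y, f) = -y**2
c(-1, 7)*41 - 46 = -1*(-1)**2*41 - 46 = -1*1*41 - 46 = -1*41 - 46 = -41 - 46 = -87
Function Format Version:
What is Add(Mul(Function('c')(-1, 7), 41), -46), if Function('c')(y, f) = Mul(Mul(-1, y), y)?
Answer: -87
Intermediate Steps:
Function('c')(y, f) = Mul(-1, Pow(y, 2))
Add(Mul(Function('c')(-1, 7), 41), -46) = Add(Mul(Mul(-1, Pow(-1, 2)), 41), -46) = Add(Mul(Mul(-1, 1), 41), -46) = Add(Mul(-1, 41), -46) = Add(-41, -46) = -87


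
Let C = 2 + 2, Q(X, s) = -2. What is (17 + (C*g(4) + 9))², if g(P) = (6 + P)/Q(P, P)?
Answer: 36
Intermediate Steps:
g(P) = -3 - P/2 (g(P) = (6 + P)/(-2) = (6 + P)*(-½) = -3 - P/2)
C = 4
(17 + (C*g(4) + 9))² = (17 + (4*(-3 - ½*4) + 9))² = (17 + (4*(-3 - 2) + 9))² = (17 + (4*(-5) + 9))² = (17 + (-20 + 9))² = (17 - 11)² = 6² = 36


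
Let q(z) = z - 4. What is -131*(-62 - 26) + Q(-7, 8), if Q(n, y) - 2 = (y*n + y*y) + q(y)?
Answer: 11542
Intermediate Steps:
q(z) = -4 + z
Q(n, y) = -2 + y + y² + n*y (Q(n, y) = 2 + ((y*n + y*y) + (-4 + y)) = 2 + ((n*y + y²) + (-4 + y)) = 2 + ((y² + n*y) + (-4 + y)) = 2 + (-4 + y + y² + n*y) = -2 + y + y² + n*y)
-131*(-62 - 26) + Q(-7, 8) = -131*(-62 - 26) + (-2 + 8 + 8² - 7*8) = -131*(-88) + (-2 + 8 + 64 - 56) = 11528 + 14 = 11542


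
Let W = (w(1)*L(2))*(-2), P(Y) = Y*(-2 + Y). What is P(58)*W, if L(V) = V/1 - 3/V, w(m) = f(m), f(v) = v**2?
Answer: -3248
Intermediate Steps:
w(m) = m**2
L(V) = V - 3/V (L(V) = V*1 - 3/V = V - 3/V)
W = -1 (W = (1**2*(2 - 3/2))*(-2) = (1*(2 - 3*1/2))*(-2) = (1*(2 - 3/2))*(-2) = (1*(1/2))*(-2) = (1/2)*(-2) = -1)
P(58)*W = (58*(-2 + 58))*(-1) = (58*56)*(-1) = 3248*(-1) = -3248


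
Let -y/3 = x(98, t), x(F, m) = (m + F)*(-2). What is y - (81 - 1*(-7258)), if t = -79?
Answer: -7225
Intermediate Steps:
x(F, m) = -2*F - 2*m (x(F, m) = (F + m)*(-2) = -2*F - 2*m)
y = 114 (y = -3*(-2*98 - 2*(-79)) = -3*(-196 + 158) = -3*(-38) = 114)
y - (81 - 1*(-7258)) = 114 - (81 - 1*(-7258)) = 114 - (81 + 7258) = 114 - 1*7339 = 114 - 7339 = -7225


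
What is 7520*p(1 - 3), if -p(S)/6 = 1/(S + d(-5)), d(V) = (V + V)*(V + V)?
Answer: -22560/49 ≈ -460.41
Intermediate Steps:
d(V) = 4*V² (d(V) = (2*V)*(2*V) = 4*V²)
p(S) = -6/(100 + S) (p(S) = -6/(S + 4*(-5)²) = -6/(S + 4*25) = -6/(S + 100) = -6/(100 + S))
7520*p(1 - 3) = 7520*(-6/(100 + (1 - 3))) = 7520*(-6/(100 - 2)) = 7520*(-6/98) = 7520*(-6*1/98) = 7520*(-3/49) = -22560/49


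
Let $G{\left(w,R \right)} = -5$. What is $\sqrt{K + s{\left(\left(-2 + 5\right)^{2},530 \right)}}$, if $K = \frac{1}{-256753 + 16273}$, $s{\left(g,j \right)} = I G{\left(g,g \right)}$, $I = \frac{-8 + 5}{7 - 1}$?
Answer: $\frac{\sqrt{1004002330}}{20040} \approx 1.5811$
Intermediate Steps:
$I = - \frac{1}{2}$ ($I = - \frac{3}{6} = \left(-3\right) \frac{1}{6} = - \frac{1}{2} \approx -0.5$)
$s{\left(g,j \right)} = \frac{5}{2}$ ($s{\left(g,j \right)} = \left(- \frac{1}{2}\right) \left(-5\right) = \frac{5}{2}$)
$K = - \frac{1}{240480}$ ($K = \frac{1}{-240480} = - \frac{1}{240480} \approx -4.1583 \cdot 10^{-6}$)
$\sqrt{K + s{\left(\left(-2 + 5\right)^{2},530 \right)}} = \sqrt{- \frac{1}{240480} + \frac{5}{2}} = \sqrt{\frac{601199}{240480}} = \frac{\sqrt{1004002330}}{20040}$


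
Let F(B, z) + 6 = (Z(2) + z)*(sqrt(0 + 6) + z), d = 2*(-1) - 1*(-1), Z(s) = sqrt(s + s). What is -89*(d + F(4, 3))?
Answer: -712 - 445*sqrt(6) ≈ -1802.0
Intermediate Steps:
Z(s) = sqrt(2)*sqrt(s) (Z(s) = sqrt(2*s) = sqrt(2)*sqrt(s))
d = -1 (d = -2 + 1 = -1)
F(B, z) = -6 + (2 + z)*(z + sqrt(6)) (F(B, z) = -6 + (sqrt(2)*sqrt(2) + z)*(sqrt(0 + 6) + z) = -6 + (2 + z)*(sqrt(6) + z) = -6 + (2 + z)*(z + sqrt(6)))
-89*(d + F(4, 3)) = -89*(-1 + (-6 + 3**2 + 2*3 + 2*sqrt(6) + 3*sqrt(6))) = -89*(-1 + (-6 + 9 + 6 + 2*sqrt(6) + 3*sqrt(6))) = -89*(-1 + (9 + 5*sqrt(6))) = -89*(8 + 5*sqrt(6)) = -712 - 445*sqrt(6)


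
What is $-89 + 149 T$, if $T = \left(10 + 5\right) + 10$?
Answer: $3636$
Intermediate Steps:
$T = 25$ ($T = 15 + 10 = 25$)
$-89 + 149 T = -89 + 149 \cdot 25 = -89 + 3725 = 3636$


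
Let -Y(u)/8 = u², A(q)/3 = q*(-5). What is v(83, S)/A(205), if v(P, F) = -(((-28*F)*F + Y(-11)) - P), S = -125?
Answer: -438551/3075 ≈ -142.62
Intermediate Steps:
A(q) = -15*q (A(q) = 3*(q*(-5)) = 3*(-5*q) = -15*q)
Y(u) = -8*u²
v(P, F) = 968 + P + 28*F² (v(P, F) = -(((-28*F)*F - 8*(-11)²) - P) = -((-28*F² - 8*121) - P) = -((-28*F² - 968) - P) = -((-968 - 28*F²) - P) = -(-968 - P - 28*F²) = 968 + P + 28*F²)
v(83, S)/A(205) = (968 + 83 + 28*(-125)²)/((-15*205)) = (968 + 83 + 28*15625)/(-3075) = (968 + 83 + 437500)*(-1/3075) = 438551*(-1/3075) = -438551/3075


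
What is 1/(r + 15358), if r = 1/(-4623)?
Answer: 4623/71000033 ≈ 6.5113e-5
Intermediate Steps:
r = -1/4623 ≈ -0.00021631
1/(r + 15358) = 1/(-1/4623 + 15358) = 1/(71000033/4623) = 4623/71000033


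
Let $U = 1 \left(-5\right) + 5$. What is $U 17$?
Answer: $0$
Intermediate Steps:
$U = 0$ ($U = -5 + 5 = 0$)
$U 17 = 0 \cdot 17 = 0$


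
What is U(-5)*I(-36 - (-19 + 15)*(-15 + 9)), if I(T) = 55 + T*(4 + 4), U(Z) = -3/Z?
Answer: -255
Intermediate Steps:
I(T) = 55 + 8*T (I(T) = 55 + T*8 = 55 + 8*T)
U(-5)*I(-36 - (-19 + 15)*(-15 + 9)) = (-3/(-5))*(55 + 8*(-36 - (-19 + 15)*(-15 + 9))) = (-3*(-⅕))*(55 + 8*(-36 - (-4)*(-6))) = 3*(55 + 8*(-36 - 1*24))/5 = 3*(55 + 8*(-36 - 24))/5 = 3*(55 + 8*(-60))/5 = 3*(55 - 480)/5 = (⅗)*(-425) = -255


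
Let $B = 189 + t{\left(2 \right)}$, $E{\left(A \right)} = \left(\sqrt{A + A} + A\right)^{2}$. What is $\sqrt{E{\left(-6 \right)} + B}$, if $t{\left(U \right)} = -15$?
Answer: $\sqrt{198 - 24 i \sqrt{3}} \approx 14.148 - 1.4691 i$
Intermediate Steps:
$E{\left(A \right)} = \left(A + \sqrt{2} \sqrt{A}\right)^{2}$ ($E{\left(A \right)} = \left(\sqrt{2 A} + A\right)^{2} = \left(\sqrt{2} \sqrt{A} + A\right)^{2} = \left(A + \sqrt{2} \sqrt{A}\right)^{2}$)
$B = 174$ ($B = 189 - 15 = 174$)
$\sqrt{E{\left(-6 \right)} + B} = \sqrt{\left(-6 + \sqrt{2} \sqrt{-6}\right)^{2} + 174} = \sqrt{\left(-6 + \sqrt{2} i \sqrt{6}\right)^{2} + 174} = \sqrt{\left(-6 + 2 i \sqrt{3}\right)^{2} + 174} = \sqrt{174 + \left(-6 + 2 i \sqrt{3}\right)^{2}}$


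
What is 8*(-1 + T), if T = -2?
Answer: -24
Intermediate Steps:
8*(-1 + T) = 8*(-1 - 2) = 8*(-3) = -24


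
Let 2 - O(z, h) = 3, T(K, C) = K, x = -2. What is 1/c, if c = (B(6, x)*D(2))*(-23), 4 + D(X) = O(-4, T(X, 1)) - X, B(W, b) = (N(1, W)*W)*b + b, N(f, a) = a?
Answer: -1/11914 ≈ -8.3935e-5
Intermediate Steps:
O(z, h) = -1 (O(z, h) = 2 - 1*3 = 2 - 3 = -1)
B(W, b) = b + b*W**2 (B(W, b) = (W*W)*b + b = W**2*b + b = b*W**2 + b = b + b*W**2)
D(X) = -5 - X (D(X) = -4 + (-1 - X) = -5 - X)
c = -11914 (c = ((-2*(1 + 6**2))*(-5 - 1*2))*(-23) = ((-2*(1 + 36))*(-5 - 2))*(-23) = (-2*37*(-7))*(-23) = -74*(-7)*(-23) = 518*(-23) = -11914)
1/c = 1/(-11914) = -1/11914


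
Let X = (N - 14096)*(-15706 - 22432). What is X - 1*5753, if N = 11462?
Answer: 100449739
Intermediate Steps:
X = 100455492 (X = (11462 - 14096)*(-15706 - 22432) = -2634*(-38138) = 100455492)
X - 1*5753 = 100455492 - 1*5753 = 100455492 - 5753 = 100449739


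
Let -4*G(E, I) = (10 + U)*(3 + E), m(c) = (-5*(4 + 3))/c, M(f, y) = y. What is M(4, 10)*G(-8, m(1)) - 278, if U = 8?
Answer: -53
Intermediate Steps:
m(c) = -35/c (m(c) = (-5*7)/c = -35/c)
G(E, I) = -27/2 - 9*E/2 (G(E, I) = -(10 + 8)*(3 + E)/4 = -9*(3 + E)/2 = -(54 + 18*E)/4 = -27/2 - 9*E/2)
M(4, 10)*G(-8, m(1)) - 278 = 10*(-27/2 - 9/2*(-8)) - 278 = 10*(-27/2 + 36) - 278 = 10*(45/2) - 278 = 225 - 278 = -53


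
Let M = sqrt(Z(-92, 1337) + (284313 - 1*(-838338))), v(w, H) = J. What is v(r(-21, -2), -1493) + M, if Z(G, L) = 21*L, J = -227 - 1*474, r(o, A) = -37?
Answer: -701 + 2*sqrt(287682) ≈ 371.72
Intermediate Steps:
J = -701 (J = -227 - 474 = -701)
v(w, H) = -701
M = 2*sqrt(287682) (M = sqrt(21*1337 + (284313 - 1*(-838338))) = sqrt(28077 + (284313 + 838338)) = sqrt(28077 + 1122651) = sqrt(1150728) = 2*sqrt(287682) ≈ 1072.7)
v(r(-21, -2), -1493) + M = -701 + 2*sqrt(287682)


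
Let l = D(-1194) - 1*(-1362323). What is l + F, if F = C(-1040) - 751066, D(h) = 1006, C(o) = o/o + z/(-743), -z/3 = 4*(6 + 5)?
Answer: 454912284/743 ≈ 6.1226e+5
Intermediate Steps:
z = -132 (z = -12*(6 + 5) = -12*11 = -3*44 = -132)
C(o) = 875/743 (C(o) = o/o - 132/(-743) = 1 - 132*(-1/743) = 1 + 132/743 = 875/743)
l = 1363329 (l = 1006 - 1*(-1362323) = 1006 + 1362323 = 1363329)
F = -558041163/743 (F = 875/743 - 751066 = -558041163/743 ≈ -7.5107e+5)
l + F = 1363329 - 558041163/743 = 454912284/743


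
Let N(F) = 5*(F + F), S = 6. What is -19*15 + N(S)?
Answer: -225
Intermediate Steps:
N(F) = 10*F (N(F) = 5*(2*F) = 10*F)
-19*15 + N(S) = -19*15 + 10*6 = -285 + 60 = -225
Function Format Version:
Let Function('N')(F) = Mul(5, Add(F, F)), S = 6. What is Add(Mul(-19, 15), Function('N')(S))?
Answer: -225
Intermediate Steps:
Function('N')(F) = Mul(10, F) (Function('N')(F) = Mul(5, Mul(2, F)) = Mul(10, F))
Add(Mul(-19, 15), Function('N')(S)) = Add(Mul(-19, 15), Mul(10, 6)) = Add(-285, 60) = -225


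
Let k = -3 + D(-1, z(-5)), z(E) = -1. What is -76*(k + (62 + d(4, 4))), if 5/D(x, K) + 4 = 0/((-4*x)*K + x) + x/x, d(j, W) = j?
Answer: -13984/3 ≈ -4661.3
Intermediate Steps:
D(x, K) = -5/3 (D(x, K) = 5/(-4 + (0/((-4*x)*K + x) + x/x)) = 5/(-4 + (0/(-4*K*x + x) + 1)) = 5/(-4 + (0/(x - 4*K*x) + 1)) = 5/(-4 + (0 + 1)) = 5/(-4 + 1) = 5/(-3) = 5*(-⅓) = -5/3)
k = -14/3 (k = -3 - 5/3 = -14/3 ≈ -4.6667)
-76*(k + (62 + d(4, 4))) = -76*(-14/3 + (62 + 4)) = -76*(-14/3 + 66) = -76*184/3 = -13984/3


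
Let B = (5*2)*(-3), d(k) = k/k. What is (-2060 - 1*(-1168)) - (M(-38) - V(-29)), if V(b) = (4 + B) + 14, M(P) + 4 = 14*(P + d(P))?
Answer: -382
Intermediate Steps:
d(k) = 1
M(P) = 10 + 14*P (M(P) = -4 + 14*(P + 1) = -4 + 14*(1 + P) = -4 + (14 + 14*P) = 10 + 14*P)
B = -30 (B = 10*(-3) = -30)
V(b) = -12 (V(b) = (4 - 30) + 14 = -26 + 14 = -12)
(-2060 - 1*(-1168)) - (M(-38) - V(-29)) = (-2060 - 1*(-1168)) - ((10 + 14*(-38)) - 1*(-12)) = (-2060 + 1168) - ((10 - 532) + 12) = -892 - (-522 + 12) = -892 - 1*(-510) = -892 + 510 = -382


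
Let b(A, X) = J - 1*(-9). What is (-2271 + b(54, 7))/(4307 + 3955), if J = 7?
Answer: -2255/8262 ≈ -0.27294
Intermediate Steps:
b(A, X) = 16 (b(A, X) = 7 - 1*(-9) = 7 + 9 = 16)
(-2271 + b(54, 7))/(4307 + 3955) = (-2271 + 16)/(4307 + 3955) = -2255/8262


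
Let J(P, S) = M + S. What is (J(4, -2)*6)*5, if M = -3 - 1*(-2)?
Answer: -90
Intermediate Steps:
M = -1 (M = -3 + 2 = -1)
J(P, S) = -1 + S
(J(4, -2)*6)*5 = ((-1 - 2)*6)*5 = -3*6*5 = -18*5 = -90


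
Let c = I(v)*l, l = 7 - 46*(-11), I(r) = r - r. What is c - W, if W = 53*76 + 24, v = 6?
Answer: -4052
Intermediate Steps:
I(r) = 0
l = 513 (l = 7 + 506 = 513)
W = 4052 (W = 4028 + 24 = 4052)
c = 0 (c = 0*513 = 0)
c - W = 0 - 1*4052 = 0 - 4052 = -4052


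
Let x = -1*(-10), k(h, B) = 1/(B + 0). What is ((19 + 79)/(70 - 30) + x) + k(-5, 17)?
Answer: 4253/340 ≈ 12.509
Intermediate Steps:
k(h, B) = 1/B
x = 10
((19 + 79)/(70 - 30) + x) + k(-5, 17) = ((19 + 79)/(70 - 30) + 10) + 1/17 = (98/40 + 10) + 1/17 = (98*(1/40) + 10) + 1/17 = (49/20 + 10) + 1/17 = 249/20 + 1/17 = 4253/340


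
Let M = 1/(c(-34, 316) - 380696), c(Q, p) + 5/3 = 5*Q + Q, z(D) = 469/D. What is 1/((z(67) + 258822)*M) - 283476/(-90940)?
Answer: 29049459028/17653431945 ≈ 1.6455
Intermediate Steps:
c(Q, p) = -5/3 + 6*Q (c(Q, p) = -5/3 + (5*Q + Q) = -5/3 + 6*Q)
M = -3/1142705 (M = 1/((-5/3 + 6*(-34)) - 380696) = 1/((-5/3 - 204) - 380696) = 1/(-617/3 - 380696) = 1/(-1142705/3) = -3/1142705 ≈ -2.6254e-6)
1/((z(67) + 258822)*M) - 283476/(-90940) = 1/((469/67 + 258822)*(-3/1142705)) - 283476/(-90940) = -1142705/3/(469*(1/67) + 258822) - 283476*(-1/90940) = -1142705/3/(7 + 258822) + 70869/22735 = -1142705/3/258829 + 70869/22735 = (1/258829)*(-1142705/3) + 70869/22735 = -1142705/776487 + 70869/22735 = 29049459028/17653431945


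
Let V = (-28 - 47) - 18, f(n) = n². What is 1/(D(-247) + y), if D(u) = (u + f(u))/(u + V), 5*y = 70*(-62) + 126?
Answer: -170/173657 ≈ -0.00097894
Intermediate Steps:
V = -93 (V = -75 - 18 = -93)
y = -4214/5 (y = (70*(-62) + 126)/5 = (-4340 + 126)/5 = (⅕)*(-4214) = -4214/5 ≈ -842.80)
D(u) = (u + u²)/(-93 + u) (D(u) = (u + u²)/(u - 93) = (u + u²)/(-93 + u))
1/(D(-247) + y) = 1/(-247*(1 - 247)/(-93 - 247) - 4214/5) = 1/(-247*(-246)/(-340) - 4214/5) = 1/(-247*(-1/340)*(-246) - 4214/5) = 1/(-30381/170 - 4214/5) = 1/(-173657/170) = -170/173657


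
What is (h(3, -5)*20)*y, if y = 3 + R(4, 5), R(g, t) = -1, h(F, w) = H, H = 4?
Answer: 160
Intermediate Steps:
h(F, w) = 4
y = 2 (y = 3 - 1 = 2)
(h(3, -5)*20)*y = (4*20)*2 = 80*2 = 160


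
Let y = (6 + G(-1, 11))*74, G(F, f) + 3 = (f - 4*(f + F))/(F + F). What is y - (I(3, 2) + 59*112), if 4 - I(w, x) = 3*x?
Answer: -5311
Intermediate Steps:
G(F, f) = -3 + (-4*F - 3*f)/(2*F) (G(F, f) = -3 + (f - 4*(f + F))/(F + F) = -3 + (f - 4*(F + f))/((2*F)) = -3 + (f + (-4*F - 4*f))*(1/(2*F)) = -3 + (-4*F - 3*f)*(1/(2*F)) = -3 + (-4*F - 3*f)/(2*F))
I(w, x) = 4 - 3*x
y = 1295 (y = (6 + (-5 - 3/2*11/(-1)))*74 = (6 + (-5 - 3/2*11*(-1)))*74 = (6 + (-5 + 33/2))*74 = (6 + 23/2)*74 = (35/2)*74 = 1295)
y - (I(3, 2) + 59*112) = 1295 - ((4 - 3*2) + 59*112) = 1295 - ((4 - 6) + 6608) = 1295 - (-2 + 6608) = 1295 - 1*6606 = 1295 - 6606 = -5311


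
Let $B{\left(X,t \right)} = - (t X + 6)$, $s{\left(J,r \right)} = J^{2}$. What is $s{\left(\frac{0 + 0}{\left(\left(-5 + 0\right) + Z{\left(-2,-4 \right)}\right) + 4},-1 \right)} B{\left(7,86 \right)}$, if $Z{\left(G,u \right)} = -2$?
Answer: $0$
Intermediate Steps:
$B{\left(X,t \right)} = -6 - X t$ ($B{\left(X,t \right)} = - (X t + 6) = - (6 + X t) = -6 - X t$)
$s{\left(\frac{0 + 0}{\left(\left(-5 + 0\right) + Z{\left(-2,-4 \right)}\right) + 4},-1 \right)} B{\left(7,86 \right)} = \left(\frac{0 + 0}{\left(\left(-5 + 0\right) - 2\right) + 4}\right)^{2} \left(-6 - 7 \cdot 86\right) = \left(\frac{0}{\left(-5 - 2\right) + 4}\right)^{2} \left(-6 - 602\right) = \left(\frac{0}{-7 + 4}\right)^{2} \left(-608\right) = \left(\frac{0}{-3}\right)^{2} \left(-608\right) = \left(0 \left(- \frac{1}{3}\right)\right)^{2} \left(-608\right) = 0^{2} \left(-608\right) = 0 \left(-608\right) = 0$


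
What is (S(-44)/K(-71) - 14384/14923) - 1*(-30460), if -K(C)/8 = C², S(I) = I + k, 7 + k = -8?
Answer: 18330697904745/601814744 ≈ 30459.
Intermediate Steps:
k = -15 (k = -7 - 8 = -15)
S(I) = -15 + I (S(I) = I - 15 = -15 + I)
K(C) = -8*C²
(S(-44)/K(-71) - 14384/14923) - 1*(-30460) = ((-15 - 44)/((-8*(-71)²)) - 14384/14923) - 1*(-30460) = (-59/((-8*5041)) - 14384*1/14923) + 30460 = (-59/(-40328) - 14384/14923) + 30460 = (-59*(-1/40328) - 14384/14923) + 30460 = (59/40328 - 14384/14923) + 30460 = -579197495/601814744 + 30460 = 18330697904745/601814744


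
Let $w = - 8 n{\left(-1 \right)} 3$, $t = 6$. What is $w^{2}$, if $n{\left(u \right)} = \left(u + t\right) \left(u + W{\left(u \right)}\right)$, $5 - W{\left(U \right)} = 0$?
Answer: $230400$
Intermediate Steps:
$W{\left(U \right)} = 5$ ($W{\left(U \right)} = 5 - 0 = 5 + 0 = 5$)
$n{\left(u \right)} = \left(5 + u\right) \left(6 + u\right)$ ($n{\left(u \right)} = \left(u + 6\right) \left(u + 5\right) = \left(6 + u\right) \left(5 + u\right) = \left(5 + u\right) \left(6 + u\right)$)
$w = -480$ ($w = - 8 \left(30 + \left(-1\right)^{2} + 11 \left(-1\right)\right) 3 = - 8 \left(30 + 1 - 11\right) 3 = \left(-8\right) 20 \cdot 3 = \left(-160\right) 3 = -480$)
$w^{2} = \left(-480\right)^{2} = 230400$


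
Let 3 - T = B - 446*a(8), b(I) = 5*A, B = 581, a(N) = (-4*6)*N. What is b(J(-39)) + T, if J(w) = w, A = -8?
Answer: -86250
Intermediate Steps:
a(N) = -24*N
b(I) = -40 (b(I) = 5*(-8) = -40)
T = -86210 (T = 3 - (581 - (-10704)*8) = 3 - (581 - 446*(-192)) = 3 - (581 + 85632) = 3 - 1*86213 = 3 - 86213 = -86210)
b(J(-39)) + T = -40 - 86210 = -86250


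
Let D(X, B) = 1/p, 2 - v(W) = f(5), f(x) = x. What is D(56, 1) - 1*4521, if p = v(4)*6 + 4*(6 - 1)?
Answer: -9041/2 ≈ -4520.5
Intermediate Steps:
v(W) = -3 (v(W) = 2 - 1*5 = 2 - 5 = -3)
p = 2 (p = -3*6 + 4*(6 - 1) = -18 + 4*5 = -18 + 20 = 2)
D(X, B) = 1/2
D(56, 1) - 1*4521 = 1/2 - 1*4521 = 1/2 - 4521 = -9041/2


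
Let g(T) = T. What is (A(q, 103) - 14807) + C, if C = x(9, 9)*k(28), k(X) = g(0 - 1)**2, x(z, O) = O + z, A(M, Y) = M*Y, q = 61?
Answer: -8506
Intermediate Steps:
k(X) = 1 (k(X) = (0 - 1)**2 = (-1)**2 = 1)
C = 18 (C = (9 + 9)*1 = 18*1 = 18)
(A(q, 103) - 14807) + C = (61*103 - 14807) + 18 = (6283 - 14807) + 18 = -8524 + 18 = -8506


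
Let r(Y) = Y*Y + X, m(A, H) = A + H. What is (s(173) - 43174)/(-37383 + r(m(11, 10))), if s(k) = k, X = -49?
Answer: 43001/36991 ≈ 1.1625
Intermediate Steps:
r(Y) = -49 + Y² (r(Y) = Y*Y - 49 = Y² - 49 = -49 + Y²)
(s(173) - 43174)/(-37383 + r(m(11, 10))) = (173 - 43174)/(-37383 + (-49 + (11 + 10)²)) = -43001/(-37383 + (-49 + 21²)) = -43001/(-37383 + (-49 + 441)) = -43001/(-37383 + 392) = -43001/(-36991) = -43001*(-1/36991) = 43001/36991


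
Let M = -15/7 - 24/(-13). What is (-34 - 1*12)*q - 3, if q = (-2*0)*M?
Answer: -3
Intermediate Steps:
M = -27/91 (M = -15*⅐ - 24*(-1/13) = -15/7 + 24/13 = -27/91 ≈ -0.29670)
q = 0 (q = -2*0*(-27/91) = 0*(-27/91) = 0)
(-34 - 1*12)*q - 3 = (-34 - 1*12)*0 - 3 = (-34 - 12)*0 - 3 = -46*0 - 3 = 0 - 3 = -3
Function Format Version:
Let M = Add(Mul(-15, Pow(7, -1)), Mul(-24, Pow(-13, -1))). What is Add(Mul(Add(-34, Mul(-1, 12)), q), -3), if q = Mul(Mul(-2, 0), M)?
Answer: -3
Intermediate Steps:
M = Rational(-27, 91) (M = Add(Mul(-15, Rational(1, 7)), Mul(-24, Rational(-1, 13))) = Add(Rational(-15, 7), Rational(24, 13)) = Rational(-27, 91) ≈ -0.29670)
q = 0 (q = Mul(Mul(-2, 0), Rational(-27, 91)) = Mul(0, Rational(-27, 91)) = 0)
Add(Mul(Add(-34, Mul(-1, 12)), q), -3) = Add(Mul(Add(-34, Mul(-1, 12)), 0), -3) = Add(Mul(Add(-34, -12), 0), -3) = Add(Mul(-46, 0), -3) = Add(0, -3) = -3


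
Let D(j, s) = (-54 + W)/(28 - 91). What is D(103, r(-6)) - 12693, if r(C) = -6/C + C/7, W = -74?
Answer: -799531/63 ≈ -12691.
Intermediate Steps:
r(C) = -6/C + C/7 (r(C) = -6/C + C*(⅐) = -6/C + C/7)
D(j, s) = 128/63 (D(j, s) = (-54 - 74)/(28 - 91) = -128/(-63) = -128*(-1/63) = 128/63)
D(103, r(-6)) - 12693 = 128/63 - 12693 = -799531/63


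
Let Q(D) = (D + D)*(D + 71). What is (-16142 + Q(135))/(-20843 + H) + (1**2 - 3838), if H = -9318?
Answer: -115767235/30161 ≈ -3838.3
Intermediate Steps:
Q(D) = 2*D*(71 + D) (Q(D) = (2*D)*(71 + D) = 2*D*(71 + D))
(-16142 + Q(135))/(-20843 + H) + (1**2 - 3838) = (-16142 + 2*135*(71 + 135))/(-20843 - 9318) + (1**2 - 3838) = (-16142 + 2*135*206)/(-30161) + (1 - 3838) = (-16142 + 55620)*(-1/30161) - 3837 = 39478*(-1/30161) - 3837 = -39478/30161 - 3837 = -115767235/30161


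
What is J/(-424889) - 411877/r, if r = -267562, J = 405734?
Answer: 66443006145/113684150618 ≈ 0.58445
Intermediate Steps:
J/(-424889) - 411877/r = 405734/(-424889) - 411877/(-267562) = 405734*(-1/424889) - 411877*(-1/267562) = -405734/424889 + 411877/267562 = 66443006145/113684150618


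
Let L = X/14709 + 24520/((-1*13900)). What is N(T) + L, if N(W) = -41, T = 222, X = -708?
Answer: -145886083/3407585 ≈ -42.812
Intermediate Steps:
L = -6175098/3407585 (L = -708/14709 + 24520/((-1*13900)) = -708*1/14709 + 24520/(-13900) = -236/4903 + 24520*(-1/13900) = -236/4903 - 1226/695 = -6175098/3407585 ≈ -1.8122)
N(T) + L = -41 - 6175098/3407585 = -145886083/3407585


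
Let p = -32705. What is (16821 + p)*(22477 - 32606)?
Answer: 160889036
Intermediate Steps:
(16821 + p)*(22477 - 32606) = (16821 - 32705)*(22477 - 32606) = -15884*(-10129) = 160889036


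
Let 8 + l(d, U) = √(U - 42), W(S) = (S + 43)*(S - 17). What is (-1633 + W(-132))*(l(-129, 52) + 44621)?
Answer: 518759964 + 11628*√10 ≈ 5.1880e+8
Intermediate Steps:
W(S) = (-17 + S)*(43 + S) (W(S) = (43 + S)*(-17 + S) = (-17 + S)*(43 + S))
l(d, U) = -8 + √(-42 + U) (l(d, U) = -8 + √(U - 42) = -8 + √(-42 + U))
(-1633 + W(-132))*(l(-129, 52) + 44621) = (-1633 + (-731 + (-132)² + 26*(-132)))*((-8 + √(-42 + 52)) + 44621) = (-1633 + (-731 + 17424 - 3432))*((-8 + √10) + 44621) = (-1633 + 13261)*(44613 + √10) = 11628*(44613 + √10) = 518759964 + 11628*√10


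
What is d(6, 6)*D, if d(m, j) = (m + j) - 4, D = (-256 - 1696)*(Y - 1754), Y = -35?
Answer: 27937024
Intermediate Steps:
D = 3492128 (D = (-256 - 1696)*(-35 - 1754) = -1952*(-1789) = 3492128)
d(m, j) = -4 + j + m (d(m, j) = (j + m) - 4 = -4 + j + m)
d(6, 6)*D = (-4 + 6 + 6)*3492128 = 8*3492128 = 27937024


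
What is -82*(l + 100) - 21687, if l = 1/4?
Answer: -59815/2 ≈ -29908.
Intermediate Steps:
l = ¼ ≈ 0.25000
-82*(l + 100) - 21687 = -82*(¼ + 100) - 21687 = -82*401/4 - 21687 = -16441/2 - 21687 = -59815/2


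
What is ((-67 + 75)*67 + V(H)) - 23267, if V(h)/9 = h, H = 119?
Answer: -21660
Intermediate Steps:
V(h) = 9*h
((-67 + 75)*67 + V(H)) - 23267 = ((-67 + 75)*67 + 9*119) - 23267 = (8*67 + 1071) - 23267 = (536 + 1071) - 23267 = 1607 - 23267 = -21660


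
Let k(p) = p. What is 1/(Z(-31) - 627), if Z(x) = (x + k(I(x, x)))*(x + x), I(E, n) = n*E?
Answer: -1/58287 ≈ -1.7156e-5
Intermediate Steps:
I(E, n) = E*n
Z(x) = 2*x*(x + x²) (Z(x) = (x + x*x)*(x + x) = (x + x²)*(2*x) = 2*x*(x + x²))
1/(Z(-31) - 627) = 1/(2*(-31)²*(1 - 31) - 627) = 1/(2*961*(-30) - 627) = 1/(-57660 - 627) = 1/(-58287) = -1/58287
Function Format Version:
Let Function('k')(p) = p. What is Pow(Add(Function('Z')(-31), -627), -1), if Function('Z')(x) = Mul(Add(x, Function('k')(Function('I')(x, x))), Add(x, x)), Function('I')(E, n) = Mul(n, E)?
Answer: Rational(-1, 58287) ≈ -1.7156e-5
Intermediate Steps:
Function('I')(E, n) = Mul(E, n)
Function('Z')(x) = Mul(2, x, Add(x, Pow(x, 2))) (Function('Z')(x) = Mul(Add(x, Mul(x, x)), Add(x, x)) = Mul(Add(x, Pow(x, 2)), Mul(2, x)) = Mul(2, x, Add(x, Pow(x, 2))))
Pow(Add(Function('Z')(-31), -627), -1) = Pow(Add(Mul(2, Pow(-31, 2), Add(1, -31)), -627), -1) = Pow(Add(Mul(2, 961, -30), -627), -1) = Pow(Add(-57660, -627), -1) = Pow(-58287, -1) = Rational(-1, 58287)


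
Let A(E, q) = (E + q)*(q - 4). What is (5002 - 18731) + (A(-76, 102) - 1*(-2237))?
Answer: -8944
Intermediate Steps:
A(E, q) = (-4 + q)*(E + q) (A(E, q) = (E + q)*(-4 + q) = (-4 + q)*(E + q))
(5002 - 18731) + (A(-76, 102) - 1*(-2237)) = (5002 - 18731) + ((102² - 4*(-76) - 4*102 - 76*102) - 1*(-2237)) = -13729 + ((10404 + 304 - 408 - 7752) + 2237) = -13729 + (2548 + 2237) = -13729 + 4785 = -8944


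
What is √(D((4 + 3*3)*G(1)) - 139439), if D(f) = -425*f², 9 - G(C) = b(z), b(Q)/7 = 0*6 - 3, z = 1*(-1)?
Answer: I*√64781939 ≈ 8048.7*I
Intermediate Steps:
z = -1
b(Q) = -21 (b(Q) = 7*(0*6 - 3) = 7*(0 - 3) = 7*(-3) = -21)
G(C) = 30 (G(C) = 9 - 1*(-21) = 9 + 21 = 30)
√(D((4 + 3*3)*G(1)) - 139439) = √(-425*900*(4 + 3*3)² - 139439) = √(-425*900*(4 + 9)² - 139439) = √(-425*(13*30)² - 139439) = √(-425*390² - 139439) = √(-425*152100 - 139439) = √(-64642500 - 139439) = √(-64781939) = I*√64781939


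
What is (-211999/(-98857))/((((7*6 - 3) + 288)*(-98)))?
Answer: -211999/3167971422 ≈ -6.6919e-5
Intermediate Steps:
(-211999/(-98857))/((((7*6 - 3) + 288)*(-98))) = (-211999*(-1/98857))/((((42 - 3) + 288)*(-98))) = 211999/(98857*(((39 + 288)*(-98)))) = 211999/(98857*((327*(-98)))) = (211999/98857)/(-32046) = (211999/98857)*(-1/32046) = -211999/3167971422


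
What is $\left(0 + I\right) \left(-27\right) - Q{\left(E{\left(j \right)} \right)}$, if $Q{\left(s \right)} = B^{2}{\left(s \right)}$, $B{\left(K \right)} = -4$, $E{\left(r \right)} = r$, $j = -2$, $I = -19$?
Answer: $497$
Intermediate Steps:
$Q{\left(s \right)} = 16$ ($Q{\left(s \right)} = \left(-4\right)^{2} = 16$)
$\left(0 + I\right) \left(-27\right) - Q{\left(E{\left(j \right)} \right)} = \left(0 - 19\right) \left(-27\right) - 16 = \left(-19\right) \left(-27\right) - 16 = 513 - 16 = 497$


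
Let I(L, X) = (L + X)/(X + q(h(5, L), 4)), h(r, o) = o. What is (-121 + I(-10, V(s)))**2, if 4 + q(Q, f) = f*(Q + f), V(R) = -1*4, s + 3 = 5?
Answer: 3721041/256 ≈ 14535.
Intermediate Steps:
s = 2 (s = -3 + 5 = 2)
V(R) = -4
q(Q, f) = -4 + f*(Q + f)
I(L, X) = (L + X)/(12 + X + 4*L) (I(L, X) = (L + X)/(X + (-4 + 4**2 + L*4)) = (L + X)/(X + (-4 + 16 + 4*L)) = (L + X)/(X + (12 + 4*L)) = (L + X)/(12 + X + 4*L))
(-121 + I(-10, V(s)))**2 = (-121 + (-10 - 4)/(12 - 4 + 4*(-10)))**2 = (-121 - 14/(12 - 4 - 40))**2 = (-121 - 14/(-32))**2 = (-121 - 1/32*(-14))**2 = (-121 + 7/16)**2 = (-1929/16)**2 = 3721041/256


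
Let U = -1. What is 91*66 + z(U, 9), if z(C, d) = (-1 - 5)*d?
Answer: 5952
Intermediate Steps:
z(C, d) = -6*d
91*66 + z(U, 9) = 91*66 - 6*9 = 6006 - 54 = 5952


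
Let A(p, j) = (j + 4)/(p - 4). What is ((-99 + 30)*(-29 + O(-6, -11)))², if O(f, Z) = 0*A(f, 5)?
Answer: 4004001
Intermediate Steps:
A(p, j) = (4 + j)/(-4 + p)
O(f, Z) = 0 (O(f, Z) = 0*((4 + 5)/(-4 + f)) = 0*(9/(-4 + f)) = 0)
((-99 + 30)*(-29 + O(-6, -11)))² = ((-99 + 30)*(-29 + 0))² = (-69*(-29))² = 2001² = 4004001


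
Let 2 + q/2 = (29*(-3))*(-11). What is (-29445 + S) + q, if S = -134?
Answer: -27669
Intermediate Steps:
q = 1910 (q = -4 + 2*((29*(-3))*(-11)) = -4 + 2*(-87*(-11)) = -4 + 2*957 = -4 + 1914 = 1910)
(-29445 + S) + q = (-29445 - 134) + 1910 = -29579 + 1910 = -27669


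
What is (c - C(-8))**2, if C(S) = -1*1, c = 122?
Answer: 15129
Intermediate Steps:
C(S) = -1
(c - C(-8))**2 = (122 - 1*(-1))**2 = (122 + 1)**2 = 123**2 = 15129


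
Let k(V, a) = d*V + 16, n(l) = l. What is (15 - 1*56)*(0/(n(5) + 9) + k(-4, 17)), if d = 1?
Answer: -492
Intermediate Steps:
k(V, a) = 16 + V (k(V, a) = 1*V + 16 = V + 16 = 16 + V)
(15 - 1*56)*(0/(n(5) + 9) + k(-4, 17)) = (15 - 1*56)*(0/(5 + 9) + (16 - 4)) = (15 - 56)*(0/14 + 12) = -41*((1/14)*0 + 12) = -41*(0 + 12) = -41*12 = -492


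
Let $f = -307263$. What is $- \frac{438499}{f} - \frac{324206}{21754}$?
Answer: $- \frac{45038700466}{3342099651} \approx -13.476$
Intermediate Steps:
$- \frac{438499}{f} - \frac{324206}{21754} = - \frac{438499}{-307263} - \frac{324206}{21754} = \left(-438499\right) \left(- \frac{1}{307263}\right) - \frac{162103}{10877} = \frac{438499}{307263} - \frac{162103}{10877} = - \frac{45038700466}{3342099651}$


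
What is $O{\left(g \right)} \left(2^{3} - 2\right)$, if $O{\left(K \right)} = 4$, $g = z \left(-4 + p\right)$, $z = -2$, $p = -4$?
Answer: $24$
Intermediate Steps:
$g = 16$ ($g = - 2 \left(-4 - 4\right) = \left(-2\right) \left(-8\right) = 16$)
$O{\left(g \right)} \left(2^{3} - 2\right) = 4 \left(2^{3} - 2\right) = 4 \left(8 - 2\right) = 4 \cdot 6 = 24$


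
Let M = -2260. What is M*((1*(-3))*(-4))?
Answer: -27120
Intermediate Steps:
M*((1*(-3))*(-4)) = -2260*1*(-3)*(-4) = -(-6780)*(-4) = -2260*12 = -27120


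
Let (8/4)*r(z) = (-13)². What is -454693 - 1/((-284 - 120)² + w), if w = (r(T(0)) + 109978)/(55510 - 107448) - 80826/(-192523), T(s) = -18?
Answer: -1484138103111724450265/3264044318016169 ≈ -4.5469e+5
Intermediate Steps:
r(z) = 169/2 (r(z) = (½)*(-13)² = (½)*169 = 169/2)
w = -33983243799/19998519148 (w = (169/2 + 109978)/(55510 - 107448) - 80826/(-192523) = (220125/2)/(-51938) - 80826*(-1/192523) = (220125/2)*(-1/51938) + 80826/192523 = -220125/103876 + 80826/192523 = -33983243799/19998519148 ≈ -1.6993)
-454693 - 1/((-284 - 120)² + w) = -454693 - 1/((-284 - 120)² - 33983243799/19998519148) = -454693 - 1/((-404)² - 33983243799/19998519148) = -454693 - 1/(163216 - 33983243799/19998519148) = -454693 - 1/3264044318016169/19998519148 = -454693 - 1*19998519148/3264044318016169 = -454693 - 19998519148/3264044318016169 = -1484138103111724450265/3264044318016169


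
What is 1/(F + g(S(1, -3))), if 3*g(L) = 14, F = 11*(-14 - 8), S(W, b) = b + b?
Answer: -3/712 ≈ -0.0042135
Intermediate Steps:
S(W, b) = 2*b
F = -242 (F = 11*(-22) = -242)
g(L) = 14/3 (g(L) = (⅓)*14 = 14/3)
1/(F + g(S(1, -3))) = 1/(-242 + 14/3) = 1/(-712/3) = -3/712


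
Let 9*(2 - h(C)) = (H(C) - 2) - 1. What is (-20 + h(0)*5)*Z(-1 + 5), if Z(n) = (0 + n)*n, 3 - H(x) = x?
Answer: -160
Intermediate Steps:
H(x) = 3 - x
Z(n) = n² (Z(n) = n*n = n²)
h(C) = 2 + C/9 (h(C) = 2 - (((3 - C) - 2) - 1)/9 = 2 - ((1 - C) - 1)/9 = 2 - (-1)*C/9 = 2 + C/9)
(-20 + h(0)*5)*Z(-1 + 5) = (-20 + (2 + (⅑)*0)*5)*(-1 + 5)² = (-20 + (2 + 0)*5)*4² = (-20 + 2*5)*16 = (-20 + 10)*16 = -10*16 = -160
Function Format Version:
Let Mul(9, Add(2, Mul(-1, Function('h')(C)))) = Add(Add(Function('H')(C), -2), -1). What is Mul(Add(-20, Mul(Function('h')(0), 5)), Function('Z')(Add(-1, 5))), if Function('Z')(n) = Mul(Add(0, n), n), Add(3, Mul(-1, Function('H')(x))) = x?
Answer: -160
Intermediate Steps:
Function('H')(x) = Add(3, Mul(-1, x))
Function('Z')(n) = Pow(n, 2) (Function('Z')(n) = Mul(n, n) = Pow(n, 2))
Function('h')(C) = Add(2, Mul(Rational(1, 9), C)) (Function('h')(C) = Add(2, Mul(Rational(-1, 9), Add(Add(Add(3, Mul(-1, C)), -2), -1))) = Add(2, Mul(Rational(-1, 9), Add(Add(1, Mul(-1, C)), -1))) = Add(2, Mul(Rational(-1, 9), Mul(-1, C))) = Add(2, Mul(Rational(1, 9), C)))
Mul(Add(-20, Mul(Function('h')(0), 5)), Function('Z')(Add(-1, 5))) = Mul(Add(-20, Mul(Add(2, Mul(Rational(1, 9), 0)), 5)), Pow(Add(-1, 5), 2)) = Mul(Add(-20, Mul(Add(2, 0), 5)), Pow(4, 2)) = Mul(Add(-20, Mul(2, 5)), 16) = Mul(Add(-20, 10), 16) = Mul(-10, 16) = -160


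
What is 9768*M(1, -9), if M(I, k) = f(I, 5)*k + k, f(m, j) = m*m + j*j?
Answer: -2373624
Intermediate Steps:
f(m, j) = j² + m² (f(m, j) = m² + j² = j² + m²)
M(I, k) = k + k*(25 + I²) (M(I, k) = (5² + I²)*k + k = (25 + I²)*k + k = k*(25 + I²) + k = k + k*(25 + I²))
9768*M(1, -9) = 9768*(-9*(26 + 1²)) = 9768*(-9*(26 + 1)) = 9768*(-9*27) = 9768*(-243) = -2373624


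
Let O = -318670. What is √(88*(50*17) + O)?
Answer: I*√243870 ≈ 493.83*I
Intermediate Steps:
√(88*(50*17) + O) = √(88*(50*17) - 318670) = √(88*850 - 318670) = √(74800 - 318670) = √(-243870) = I*√243870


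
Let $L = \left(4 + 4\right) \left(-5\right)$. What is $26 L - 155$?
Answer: $-1195$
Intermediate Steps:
$L = -40$ ($L = 8 \left(-5\right) = -40$)
$26 L - 155 = 26 \left(-40\right) - 155 = -1040 - 155 = -1195$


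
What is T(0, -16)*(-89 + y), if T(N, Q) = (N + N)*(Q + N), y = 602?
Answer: 0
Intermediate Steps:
T(N, Q) = 2*N*(N + Q) (T(N, Q) = (2*N)*(N + Q) = 2*N*(N + Q))
T(0, -16)*(-89 + y) = (2*0*(0 - 16))*(-89 + 602) = (2*0*(-16))*513 = 0*513 = 0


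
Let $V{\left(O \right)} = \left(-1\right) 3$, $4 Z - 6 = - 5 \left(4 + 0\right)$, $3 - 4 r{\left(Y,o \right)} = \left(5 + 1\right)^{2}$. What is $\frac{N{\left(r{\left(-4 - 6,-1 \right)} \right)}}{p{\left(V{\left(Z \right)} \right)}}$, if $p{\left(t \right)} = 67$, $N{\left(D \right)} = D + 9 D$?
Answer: $- \frac{165}{134} \approx -1.2313$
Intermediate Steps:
$r{\left(Y,o \right)} = - \frac{33}{4}$ ($r{\left(Y,o \right)} = \frac{3}{4} - \frac{\left(5 + 1\right)^{2}}{4} = \frac{3}{4} - \frac{6^{2}}{4} = \frac{3}{4} - 9 = - \frac{33}{4}$)
$N{\left(D \right)} = 10 D$
$Z = - \frac{7}{2}$ ($Z = \frac{3}{2} + \frac{\left(-5\right) \left(4 + 0\right)}{4} = \frac{3}{2} + \frac{\left(-5\right) 4}{4} = \frac{3}{2} + \frac{1}{4} \left(-20\right) = \frac{3}{2} - 5 = - \frac{7}{2} \approx -3.5$)
$V{\left(O \right)} = -3$
$\frac{N{\left(r{\left(-4 - 6,-1 \right)} \right)}}{p{\left(V{\left(Z \right)} \right)}} = \frac{10 \left(- \frac{33}{4}\right)}{67} = \left(- \frac{165}{2}\right) \frac{1}{67} = - \frac{165}{134}$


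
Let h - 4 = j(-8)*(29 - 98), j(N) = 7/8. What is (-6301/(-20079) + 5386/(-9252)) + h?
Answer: -779458043/13760808 ≈ -56.643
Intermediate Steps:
j(N) = 7/8 (j(N) = 7*(1/8) = 7/8)
h = -451/8 (h = 4 + 7*(29 - 98)/8 = 4 + (7/8)*(-69) = 4 - 483/8 = -451/8 ≈ -56.375)
(-6301/(-20079) + 5386/(-9252)) + h = (-6301/(-20079) + 5386/(-9252)) - 451/8 = (-6301*(-1/20079) + 5386*(-1/9252)) - 451/8 = (6301/20079 - 2693/4626) - 451/8 = -923123/3440202 - 451/8 = -779458043/13760808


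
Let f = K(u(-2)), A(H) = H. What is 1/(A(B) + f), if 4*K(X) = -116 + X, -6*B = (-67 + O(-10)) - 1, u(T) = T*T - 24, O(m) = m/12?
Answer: -36/811 ≈ -0.044390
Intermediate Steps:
O(m) = m/12 (O(m) = m*(1/12) = m/12)
u(T) = -24 + T² (u(T) = T² - 24 = -24 + T²)
B = 413/36 (B = -((-67 + (1/12)*(-10)) - 1)/6 = -((-67 - ⅚) - 1)/6 = -(-407/6 - 1)/6 = -⅙*(-413/6) = 413/36 ≈ 11.472)
K(X) = -29 + X/4 (K(X) = (-116 + X)/4 = -29 + X/4)
f = -34 (f = -29 + (-24 + (-2)²)/4 = -29 + (-24 + 4)/4 = -29 + (¼)*(-20) = -29 - 5 = -34)
1/(A(B) + f) = 1/(413/36 - 34) = 1/(-811/36) = -36/811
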